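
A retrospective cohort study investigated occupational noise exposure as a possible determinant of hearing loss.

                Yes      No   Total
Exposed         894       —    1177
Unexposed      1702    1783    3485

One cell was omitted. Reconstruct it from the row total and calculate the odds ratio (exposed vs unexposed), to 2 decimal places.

The missing cell is in the exposed row: 1177 − 894 = 283.
So a = 894, b = 283, c = 1702, d = 1783.
OR = (a·d)/(b·c) = (894 × 1783) / (283 × 1702) = 1594002 / 481666 = 3.30935

3.31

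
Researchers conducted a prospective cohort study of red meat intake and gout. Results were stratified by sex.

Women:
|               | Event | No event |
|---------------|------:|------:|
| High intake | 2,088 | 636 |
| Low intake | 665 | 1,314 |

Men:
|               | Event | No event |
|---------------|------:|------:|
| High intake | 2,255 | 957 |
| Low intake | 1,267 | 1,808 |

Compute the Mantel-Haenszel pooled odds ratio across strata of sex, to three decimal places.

OR_MH = Σ(aᵢdᵢ/nᵢ) / Σ(bᵢcᵢ/nᵢ), where nᵢ is the stratum total.
Stratum 1 (Women): n = 4703; a·d/n = 2088·1314/4703 = 583.3791; b·c/n = 636·665/4703 = 89.9298
Stratum 2 (Men): n = 6287; a·d/n = 2255·1808/6287 = 648.4874; b·c/n = 957·1267/6287 = 192.8613
OR_MH = (583.3791 + 648.4874) / (89.9298 + 192.8613) = 1231.8665 / 282.7911 = 4.35610

4.356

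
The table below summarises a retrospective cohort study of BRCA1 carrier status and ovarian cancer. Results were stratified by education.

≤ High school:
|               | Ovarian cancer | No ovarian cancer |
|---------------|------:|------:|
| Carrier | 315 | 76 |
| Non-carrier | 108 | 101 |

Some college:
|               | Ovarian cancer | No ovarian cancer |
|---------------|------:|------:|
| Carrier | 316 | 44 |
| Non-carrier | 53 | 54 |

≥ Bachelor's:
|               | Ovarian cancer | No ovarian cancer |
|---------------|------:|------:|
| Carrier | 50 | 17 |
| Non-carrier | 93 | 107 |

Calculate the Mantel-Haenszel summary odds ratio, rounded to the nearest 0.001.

4.456

OR_MH = Σ(aᵢdᵢ/nᵢ) / Σ(bᵢcᵢ/nᵢ), where nᵢ is the stratum total.
Stratum 1 (≤ High school): n = 600; a·d/n = 315·101/600 = 53.0250; b·c/n = 76·108/600 = 13.6800
Stratum 2 (Some college): n = 467; a·d/n = 316·54/467 = 36.5396; b·c/n = 44·53/467 = 4.9936
Stratum 3 (≥ Bachelor's): n = 267; a·d/n = 50·107/267 = 20.0375; b·c/n = 17·93/267 = 5.9213
OR_MH = (53.0250 + 36.5396 + 20.0375) / (13.6800 + 4.9936 + 5.9213) = 109.6021 / 24.5949 = 4.45629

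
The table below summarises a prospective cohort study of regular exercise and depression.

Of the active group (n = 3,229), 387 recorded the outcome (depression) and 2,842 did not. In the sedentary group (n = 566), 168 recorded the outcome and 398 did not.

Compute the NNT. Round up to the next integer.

Risk in treated group = 387/3229 = 0.11985; risk in control = 168/566 = 0.29682.
Absolute risk reduction = 0.29682 − 0.11985 = 0.17697
NNT = 1 / ARR = 1 / 0.17697 = 5.651 → round up → 6

6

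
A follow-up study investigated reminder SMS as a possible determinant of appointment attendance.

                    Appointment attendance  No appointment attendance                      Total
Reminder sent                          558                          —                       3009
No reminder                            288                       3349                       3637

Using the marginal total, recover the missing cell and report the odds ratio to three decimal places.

The missing cell is in the exposed row: 3009 − 558 = 2451.
So a = 558, b = 2451, c = 288, d = 3349.
OR = (a·d)/(b·c) = (558 × 3349) / (2451 × 288) = 1868742 / 705888 = 2.64736

2.647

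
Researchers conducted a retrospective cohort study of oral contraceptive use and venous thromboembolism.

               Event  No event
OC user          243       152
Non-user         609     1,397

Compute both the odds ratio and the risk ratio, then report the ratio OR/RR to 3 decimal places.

Cells: a = 243, b = 152, c = 609, d = 1397.
OR = (243·1397)/(152·609) = 339471/92568 = 3.66726
Risk in exposed = 243/395 = 0.61519; risk in unexposed = 609/2006 = 0.30359; RR = 2.02639
OR/RR = 3.66726 / 2.02639 = 1.80975
The outcome is not rare, so the OR lies further from 1 than the RR.

1.810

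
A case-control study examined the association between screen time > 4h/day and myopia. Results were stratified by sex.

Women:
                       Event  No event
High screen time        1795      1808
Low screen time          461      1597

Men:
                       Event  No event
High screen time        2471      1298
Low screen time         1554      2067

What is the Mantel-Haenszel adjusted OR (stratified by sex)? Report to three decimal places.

OR_MH = Σ(aᵢdᵢ/nᵢ) / Σ(bᵢcᵢ/nᵢ), where nᵢ is the stratum total.
Stratum 1 (Women): n = 5661; a·d/n = 1795·1597/5661 = 506.3796; b·c/n = 1808·461/5661 = 147.2334
Stratum 2 (Men): n = 7390; a·d/n = 2471·2067/7390 = 691.1444; b·c/n = 1298·1554/7390 = 272.9488
OR_MH = (506.3796 + 691.1444) / (147.2334 + 272.9488) = 1197.5240 / 420.1822 = 2.85001

2.850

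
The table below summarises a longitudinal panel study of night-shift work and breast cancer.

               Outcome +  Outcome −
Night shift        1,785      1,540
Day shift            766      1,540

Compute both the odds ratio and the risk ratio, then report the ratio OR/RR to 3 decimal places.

1.442

Cells: a = 1785, b = 1540, c = 766, d = 1540.
OR = (1785·1540)/(1540·766) = 2748900/1179640 = 2.33029
Risk in exposed = 1785/3325 = 0.53684; risk in unexposed = 766/2306 = 0.33218; RR = 1.61613
OR/RR = 2.33029 / 1.61613 = 1.44189
The outcome is not rare, so the OR lies further from 1 than the RR.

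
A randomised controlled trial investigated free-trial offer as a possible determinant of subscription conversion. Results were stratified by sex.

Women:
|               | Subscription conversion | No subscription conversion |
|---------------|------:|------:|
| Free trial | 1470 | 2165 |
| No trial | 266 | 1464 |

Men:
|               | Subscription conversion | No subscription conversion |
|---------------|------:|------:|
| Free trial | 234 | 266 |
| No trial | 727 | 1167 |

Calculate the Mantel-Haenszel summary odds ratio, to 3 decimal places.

OR_MH = Σ(aᵢdᵢ/nᵢ) / Σ(bᵢcᵢ/nᵢ), where nᵢ is the stratum total.
Stratum 1 (Women): n = 5365; a·d/n = 1470·1464/5365 = 401.1333; b·c/n = 2165·266/5365 = 107.3420
Stratum 2 (Men): n = 2394; a·d/n = 234·1167/2394 = 114.0677; b·c/n = 266·727/2394 = 80.7778
OR_MH = (401.1333 + 114.0677) / (107.3420 + 80.7778) = 515.2009 / 188.1198 = 2.73869

2.739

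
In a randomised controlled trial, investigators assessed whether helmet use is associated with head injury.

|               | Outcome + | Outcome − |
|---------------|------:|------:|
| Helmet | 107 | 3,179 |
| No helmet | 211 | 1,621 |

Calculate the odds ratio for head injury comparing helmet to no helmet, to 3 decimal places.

Cells: a = 107, b = 3179, c = 211, d = 1621.
OR = (a·d)/(b·c) = (107 × 1621) / (3179 × 211) = 173447 / 670769 = 0.25858
Exposure is associated with lower odds of head injury (OR = 0.26 < 1).

0.259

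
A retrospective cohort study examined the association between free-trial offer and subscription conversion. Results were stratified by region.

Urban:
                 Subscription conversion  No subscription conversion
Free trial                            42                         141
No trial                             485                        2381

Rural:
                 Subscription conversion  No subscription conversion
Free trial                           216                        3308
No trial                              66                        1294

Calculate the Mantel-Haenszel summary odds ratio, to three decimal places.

OR_MH = Σ(aᵢdᵢ/nᵢ) / Σ(bᵢcᵢ/nᵢ), where nᵢ is the stratum total.
Stratum 1 (Urban): n = 3049; a·d/n = 42·2381/3049 = 32.7983; b·c/n = 141·485/3049 = 22.4287
Stratum 2 (Rural): n = 4884; a·d/n = 216·1294/4884 = 57.2285; b·c/n = 3308·66/4884 = 44.7027
OR_MH = (32.7983 + 57.2285) / (22.4287 + 44.7027) = 90.0268 / 67.1314 = 1.34105

1.341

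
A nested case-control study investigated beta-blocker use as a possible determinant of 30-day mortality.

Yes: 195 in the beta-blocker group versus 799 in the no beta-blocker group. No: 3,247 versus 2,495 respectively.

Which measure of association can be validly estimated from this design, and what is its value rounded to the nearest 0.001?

From the description: a = 195, b = 3247, c = 799, d = 2495.
This is a nested case-control study: participants were sampled on outcome status, so risks in the source population cannot be estimated directly — relative risk is not valid here. The odds ratio is the appropriate measure.
OR = (a·d)/(b·c) = (195 × 2495) / (3247 × 799) = 486525 / 2594353 = 0.18753

0.188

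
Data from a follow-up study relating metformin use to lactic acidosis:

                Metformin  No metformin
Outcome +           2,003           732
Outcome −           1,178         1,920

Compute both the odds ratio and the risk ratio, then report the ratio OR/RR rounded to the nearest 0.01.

Reading the table with exposure as columns: a = 2003 (Metformin, case), b = 1178 (Metformin, non-case), c = 732 (No metformin, case), d = 1920.
OR = (2003·1920)/(1178·732) = 3845760/862296 = 4.45991
Risk in exposed = 2003/3181 = 0.62968; risk in unexposed = 732/2652 = 0.27602; RR = 2.28129
OR/RR = 4.45991 / 2.28129 = 1.95500
The outcome is not rare, so the OR lies further from 1 than the RR.

1.95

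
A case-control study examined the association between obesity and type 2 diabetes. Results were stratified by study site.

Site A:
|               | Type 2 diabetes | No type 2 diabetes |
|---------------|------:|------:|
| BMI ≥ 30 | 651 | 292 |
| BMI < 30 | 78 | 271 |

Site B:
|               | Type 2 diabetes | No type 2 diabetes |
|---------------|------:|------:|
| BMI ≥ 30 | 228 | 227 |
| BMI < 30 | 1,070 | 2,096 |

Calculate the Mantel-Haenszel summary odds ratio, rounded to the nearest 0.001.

3.170

OR_MH = Σ(aᵢdᵢ/nᵢ) / Σ(bᵢcᵢ/nᵢ), where nᵢ is the stratum total.
Stratum 1 (Site A): n = 1292; a·d/n = 651·271/1292 = 136.5488; b·c/n = 292·78/1292 = 17.6285
Stratum 2 (Site B): n = 3621; a·d/n = 228·2096/3621 = 131.9768; b·c/n = 227·1070/3621 = 67.0782
OR_MH = (136.5488 + 131.9768) / (17.6285 + 67.0782) = 268.5256 / 84.7066 = 3.17007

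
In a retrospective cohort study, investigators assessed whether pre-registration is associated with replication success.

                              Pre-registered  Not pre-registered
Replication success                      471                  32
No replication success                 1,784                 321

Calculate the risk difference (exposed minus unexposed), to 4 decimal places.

0.1182

Reading the table with exposure as columns: a = 471 (Pre-registered, case), b = 1784 (Pre-registered, non-case), c = 32 (Not pre-registered, case), d = 321.
Risk in exposed = 471/2255 = 0.208869; risk in unexposed = 32/353 = 0.090652.
Risk difference = 0.208869 − 0.090652 = 0.118218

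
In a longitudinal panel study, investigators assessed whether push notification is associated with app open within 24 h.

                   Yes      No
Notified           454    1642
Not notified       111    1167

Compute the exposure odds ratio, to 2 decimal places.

Cells: a = 454, b = 1642, c = 111, d = 1167.
OR = (a·d)/(b·c) = (454 × 1167) / (1642 × 111) = 529818 / 182262 = 2.90690
The odds of app open within 24 h are about 2.91 times as high in the notified group.

2.91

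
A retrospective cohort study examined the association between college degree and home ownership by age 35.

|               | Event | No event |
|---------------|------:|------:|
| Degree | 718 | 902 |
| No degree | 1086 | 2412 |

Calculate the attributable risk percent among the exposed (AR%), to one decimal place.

30.0

Cells: a = 718, b = 902, c = 1086, d = 2412.
Risk in exposed = 718/1620 = 0.44321; risk in unexposed = 1086/3498 = 0.31046.
RR = 0.44321/0.31046 = 1.42758
AR% = (RR − 1)/RR × 100 = (1.42758 − 1)/1.42758 × 100 = 29.9512%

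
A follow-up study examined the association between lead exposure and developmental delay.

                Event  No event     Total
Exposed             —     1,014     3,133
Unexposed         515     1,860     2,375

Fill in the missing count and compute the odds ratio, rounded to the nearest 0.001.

The missing cell is in the exposed row: 3133 − 1014 = 2119.
So a = 2119, b = 1014, c = 515, d = 1860.
OR = (a·d)/(b·c) = (2119 × 1860) / (1014 × 515) = 3941340 / 522210 = 7.54742

7.547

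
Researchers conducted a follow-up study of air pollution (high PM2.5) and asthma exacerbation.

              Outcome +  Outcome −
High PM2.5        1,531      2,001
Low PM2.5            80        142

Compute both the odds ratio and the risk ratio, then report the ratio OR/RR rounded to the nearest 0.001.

1.129

Cells: a = 1531, b = 2001, c = 80, d = 142.
OR = (1531·142)/(2001·80) = 217402/160080 = 1.35808
Risk in exposed = 1531/3532 = 0.43347; risk in unexposed = 80/222 = 0.36036; RR = 1.20287
OR/RR = 1.35808 / 1.20287 = 1.12904
The outcome is not rare, so the OR lies further from 1 than the RR.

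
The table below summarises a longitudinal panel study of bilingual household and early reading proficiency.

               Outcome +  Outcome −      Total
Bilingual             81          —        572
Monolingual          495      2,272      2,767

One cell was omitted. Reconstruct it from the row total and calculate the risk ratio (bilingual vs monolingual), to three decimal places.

The missing cell is in the exposed row: 572 − 81 = 491.
So a = 81, b = 491, c = 495, d = 2272.
RR = [a/(a+b)] / [c/(c+d)] = (81/572) / (495/2767) = 0.14161/0.17889 = 0.79158

0.792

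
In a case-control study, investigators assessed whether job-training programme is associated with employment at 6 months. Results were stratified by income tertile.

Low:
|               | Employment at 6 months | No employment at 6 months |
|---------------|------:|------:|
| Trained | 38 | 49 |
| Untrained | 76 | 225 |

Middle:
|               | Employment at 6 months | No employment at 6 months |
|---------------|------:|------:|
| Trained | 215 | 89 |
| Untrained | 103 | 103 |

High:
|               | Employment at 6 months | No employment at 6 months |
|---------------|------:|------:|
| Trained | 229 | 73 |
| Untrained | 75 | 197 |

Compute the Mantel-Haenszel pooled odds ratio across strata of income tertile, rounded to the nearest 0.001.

OR_MH = Σ(aᵢdᵢ/nᵢ) / Σ(bᵢcᵢ/nᵢ), where nᵢ is the stratum total.
Stratum 1 (Low): n = 388; a·d/n = 38·225/388 = 22.0361; b·c/n = 49·76/388 = 9.5979
Stratum 2 (Middle): n = 510; a·d/n = 215·103/510 = 43.4216; b·c/n = 89·103/510 = 17.9745
Stratum 3 (High): n = 574; a·d/n = 229·197/574 = 78.5941; b·c/n = 73·75/574 = 9.5383
OR_MH = (22.0361 + 43.4216 + 78.5941) / (9.5979 + 17.9745 + 9.5383) = 144.0517 / 37.1108 = 3.88167

3.882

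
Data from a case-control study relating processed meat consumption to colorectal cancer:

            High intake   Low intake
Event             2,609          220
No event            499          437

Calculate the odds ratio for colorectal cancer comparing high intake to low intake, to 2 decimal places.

Reading the table with exposure as columns: a = 2609 (High intake, case), b = 499 (High intake, non-case), c = 220 (Low intake, case), d = 437.
OR = (a·d)/(b·c) = (2609 × 437) / (499 × 220) = 1140133 / 109780 = 10.38562
The odds of colorectal cancer are about 10.39 times as high in the high intake group.

10.39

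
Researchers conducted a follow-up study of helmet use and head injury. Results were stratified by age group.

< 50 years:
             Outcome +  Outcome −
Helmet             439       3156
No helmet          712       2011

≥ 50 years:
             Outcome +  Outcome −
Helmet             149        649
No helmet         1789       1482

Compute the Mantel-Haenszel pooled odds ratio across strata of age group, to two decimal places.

OR_MH = Σ(aᵢdᵢ/nᵢ) / Σ(bᵢcᵢ/nᵢ), where nᵢ is the stratum total.
Stratum 1 (< 50 years): n = 6318; a·d/n = 439·2011/6318 = 139.7324; b·c/n = 3156·712/6318 = 355.6619
Stratum 2 (≥ 50 years): n = 4069; a·d/n = 149·1482/4069 = 54.2684; b·c/n = 649·1789/4069 = 285.3431
OR_MH = (139.7324 + 54.2684) / (355.6619 + 285.3431) = 194.0007 / 641.0050 = 0.30265

0.30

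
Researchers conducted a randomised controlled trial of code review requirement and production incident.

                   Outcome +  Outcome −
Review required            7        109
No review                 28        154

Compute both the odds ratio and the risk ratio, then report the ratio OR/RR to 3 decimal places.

0.900

Cells: a = 7, b = 109, c = 28, d = 154.
OR = (7·154)/(109·28) = 1078/3052 = 0.35321
Risk in exposed = 7/116 = 0.06034; risk in unexposed = 28/182 = 0.15385; RR = 0.39224
OR/RR = 0.35321 / 0.39224 = 0.90049
The outcome is not rare, so the OR lies further from 1 than the RR.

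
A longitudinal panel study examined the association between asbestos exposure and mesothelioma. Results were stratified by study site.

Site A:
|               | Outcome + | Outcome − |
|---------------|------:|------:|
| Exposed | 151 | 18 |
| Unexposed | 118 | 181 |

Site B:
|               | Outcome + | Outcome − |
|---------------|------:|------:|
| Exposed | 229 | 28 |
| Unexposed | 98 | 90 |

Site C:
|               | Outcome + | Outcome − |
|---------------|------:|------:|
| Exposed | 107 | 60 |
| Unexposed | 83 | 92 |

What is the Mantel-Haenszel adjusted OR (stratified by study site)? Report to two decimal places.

OR_MH = Σ(aᵢdᵢ/nᵢ) / Σ(bᵢcᵢ/nᵢ), where nᵢ is the stratum total.
Stratum 1 (Site A): n = 468; a·d/n = 151·181/468 = 58.3996; b·c/n = 18·118/468 = 4.5385
Stratum 2 (Site B): n = 445; a·d/n = 229·90/445 = 46.3146; b·c/n = 28·98/445 = 6.1663
Stratum 3 (Site C): n = 342; a·d/n = 107·92/342 = 28.7836; b·c/n = 60·83/342 = 14.5614
OR_MH = (58.3996 + 46.3146 + 28.7836) / (4.5385 + 6.1663 + 14.5614) = 133.4978 / 25.2662 = 5.28366

5.28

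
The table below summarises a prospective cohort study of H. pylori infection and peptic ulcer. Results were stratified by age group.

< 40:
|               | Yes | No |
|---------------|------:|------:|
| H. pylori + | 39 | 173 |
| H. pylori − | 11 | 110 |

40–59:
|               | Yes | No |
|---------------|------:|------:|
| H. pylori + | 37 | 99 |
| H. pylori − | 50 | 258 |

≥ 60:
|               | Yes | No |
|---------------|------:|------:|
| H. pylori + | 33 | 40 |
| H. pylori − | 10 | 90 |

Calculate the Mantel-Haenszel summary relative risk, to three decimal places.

RR_MH = Σ(aᵢ·n₀ᵢ/nᵢ) / Σ(cᵢ·n₁ᵢ/nᵢ), with n₁ᵢ = aᵢ+bᵢ (exposed), n₀ᵢ = cᵢ+dᵢ (unexposed), nᵢ = n₁ᵢ+n₀ᵢ.
Stratum 1 (< 40): n₁ = 212, n₀ = 121, n = 333; a·n₀/n = 39·121/333 = 14.1712; c·n₁/n = 11·212/333 = 7.0030
Stratum 2 (40–59): n₁ = 136, n₀ = 308, n = 444; a·n₀/n = 37·308/444 = 25.6667; c·n₁/n = 50·136/444 = 15.3153
Stratum 3 (≥ 60): n₁ = 73, n₀ = 100, n = 173; a·n₀/n = 33·100/173 = 19.0751; c·n₁/n = 10·73/173 = 4.2197
RR_MH = (14.1712 + 25.6667 + 19.0751) / (7.0030 + 15.3153 + 4.2197) = 58.9130 / 26.5380 = 2.21995

2.220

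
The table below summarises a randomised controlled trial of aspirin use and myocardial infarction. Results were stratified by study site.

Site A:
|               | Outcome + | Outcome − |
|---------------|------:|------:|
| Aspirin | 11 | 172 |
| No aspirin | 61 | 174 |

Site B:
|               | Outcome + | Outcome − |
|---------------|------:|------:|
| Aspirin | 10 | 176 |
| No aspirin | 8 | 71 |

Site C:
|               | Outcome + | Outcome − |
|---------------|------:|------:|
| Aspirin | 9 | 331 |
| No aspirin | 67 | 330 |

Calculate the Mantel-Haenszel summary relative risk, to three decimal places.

RR_MH = Σ(aᵢ·n₀ᵢ/nᵢ) / Σ(cᵢ·n₁ᵢ/nᵢ), with n₁ᵢ = aᵢ+bᵢ (exposed), n₀ᵢ = cᵢ+dᵢ (unexposed), nᵢ = n₁ᵢ+n₀ᵢ.
Stratum 1 (Site A): n₁ = 183, n₀ = 235, n = 418; a·n₀/n = 11·235/418 = 6.1842; c·n₁/n = 61·183/418 = 26.7057
Stratum 2 (Site B): n₁ = 186, n₀ = 79, n = 265; a·n₀/n = 10·79/265 = 2.9811; c·n₁/n = 8·186/265 = 5.6151
Stratum 3 (Site C): n₁ = 340, n₀ = 397, n = 737; a·n₀/n = 9·397/737 = 4.8480; c·n₁/n = 67·340/737 = 30.9091
RR_MH = (6.1842 + 2.9811 + 4.8480) / (26.7057 + 5.6151 + 30.9091) = 14.0134 / 63.2299 = 0.22163

0.222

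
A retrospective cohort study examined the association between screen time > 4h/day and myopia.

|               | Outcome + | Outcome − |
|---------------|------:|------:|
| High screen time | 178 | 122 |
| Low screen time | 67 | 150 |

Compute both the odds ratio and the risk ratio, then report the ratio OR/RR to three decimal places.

Cells: a = 178, b = 122, c = 67, d = 150.
OR = (178·150)/(122·67) = 26700/8174 = 3.26645
Risk in exposed = 178/300 = 0.59333; risk in unexposed = 67/217 = 0.30876; RR = 1.92169
OR/RR = 3.26645 / 1.92169 = 1.69978
The outcome is not rare, so the OR lies further from 1 than the RR.

1.700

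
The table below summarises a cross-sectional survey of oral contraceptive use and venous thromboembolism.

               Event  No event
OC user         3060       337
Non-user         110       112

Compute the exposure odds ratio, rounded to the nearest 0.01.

9.25

Cells: a = 3060, b = 337, c = 110, d = 112.
OR = (a·d)/(b·c) = (3060 × 112) / (337 × 110) = 342720 / 37070 = 9.24521
The odds of venous thromboembolism are about 9.25 times as high in the oc user group.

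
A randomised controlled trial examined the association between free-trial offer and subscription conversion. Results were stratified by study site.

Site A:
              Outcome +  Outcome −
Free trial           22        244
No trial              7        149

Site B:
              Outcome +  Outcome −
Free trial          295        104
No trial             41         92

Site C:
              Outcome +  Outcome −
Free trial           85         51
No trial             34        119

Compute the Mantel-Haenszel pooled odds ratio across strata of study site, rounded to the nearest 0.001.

5.192

OR_MH = Σ(aᵢdᵢ/nᵢ) / Σ(bᵢcᵢ/nᵢ), where nᵢ is the stratum total.
Stratum 1 (Site A): n = 422; a·d/n = 22·149/422 = 7.7678; b·c/n = 244·7/422 = 4.0474
Stratum 2 (Site B): n = 532; a·d/n = 295·92/532 = 51.0150; b·c/n = 104·41/532 = 8.0150
Stratum 3 (Site C): n = 289; a·d/n = 85·119/289 = 35.0000; b·c/n = 51·34/289 = 6.0000
OR_MH = (7.7678 + 51.0150 + 35.0000) / (4.0474 + 8.0150 + 6.0000) = 93.7828 / 18.0624 = 5.19215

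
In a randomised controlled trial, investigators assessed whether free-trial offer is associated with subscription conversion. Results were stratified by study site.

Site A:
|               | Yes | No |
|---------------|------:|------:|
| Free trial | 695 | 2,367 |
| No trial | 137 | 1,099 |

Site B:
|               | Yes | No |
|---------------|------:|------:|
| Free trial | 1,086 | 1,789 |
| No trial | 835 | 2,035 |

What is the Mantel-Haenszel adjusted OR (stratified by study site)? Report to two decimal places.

1.68

OR_MH = Σ(aᵢdᵢ/nᵢ) / Σ(bᵢcᵢ/nᵢ), where nᵢ is the stratum total.
Stratum 1 (Site A): n = 4298; a·d/n = 695·1099/4298 = 177.7117; b·c/n = 2367·137/4298 = 75.4488
Stratum 2 (Site B): n = 5745; a·d/n = 1086·2035/5745 = 384.6841; b·c/n = 1789·835/5745 = 260.0200
OR_MH = (177.7117 + 384.6841) / (75.4488 + 260.0200) = 562.3958 / 335.4688 = 1.67645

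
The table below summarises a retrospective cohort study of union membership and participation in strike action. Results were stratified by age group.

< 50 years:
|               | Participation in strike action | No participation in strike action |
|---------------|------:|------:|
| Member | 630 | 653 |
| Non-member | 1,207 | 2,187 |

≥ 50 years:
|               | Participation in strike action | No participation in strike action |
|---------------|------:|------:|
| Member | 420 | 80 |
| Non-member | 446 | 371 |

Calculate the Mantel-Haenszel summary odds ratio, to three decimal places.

OR_MH = Σ(aᵢdᵢ/nᵢ) / Σ(bᵢcᵢ/nᵢ), where nᵢ is the stratum total.
Stratum 1 (< 50 years): n = 4677; a·d/n = 630·2187/4677 = 294.5927; b·c/n = 653·1207/4677 = 168.5206
Stratum 2 (≥ 50 years): n = 1317; a·d/n = 420·371/1317 = 118.3144; b·c/n = 80·446/1317 = 27.0919
OR_MH = (294.5927 + 118.3144) / (168.5206 + 27.0919) = 412.9070 / 195.6125 = 2.11084

2.111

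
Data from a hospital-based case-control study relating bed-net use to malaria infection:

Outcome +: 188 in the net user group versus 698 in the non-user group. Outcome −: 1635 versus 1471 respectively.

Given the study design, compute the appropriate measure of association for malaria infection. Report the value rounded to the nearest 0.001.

0.242

From the description: a = 188, b = 1635, c = 698, d = 1471.
This is a hospital-based case-control study: participants were sampled on outcome status, so risks in the source population cannot be estimated directly — relative risk is not valid here. The odds ratio is the appropriate measure.
OR = (a·d)/(b·c) = (188 × 1471) / (1635 × 698) = 276548 / 1141230 = 0.24232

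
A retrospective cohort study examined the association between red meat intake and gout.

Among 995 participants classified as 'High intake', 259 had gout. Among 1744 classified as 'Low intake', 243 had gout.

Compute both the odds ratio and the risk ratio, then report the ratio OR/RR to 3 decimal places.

From the description: a = 259, b = 736, c = 243, d = 1501.
OR = (259·1501)/(736·243) = 388759/178848 = 2.17368
Risk in exposed = 259/995 = 0.26030; risk in unexposed = 243/1744 = 0.13933; RR = 1.86817
OR/RR = 2.17368 / 1.86817 = 1.16354
The outcome is not rare, so the OR lies further from 1 than the RR.

1.164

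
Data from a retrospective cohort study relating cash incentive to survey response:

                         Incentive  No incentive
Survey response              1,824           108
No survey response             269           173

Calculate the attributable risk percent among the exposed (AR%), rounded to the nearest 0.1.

Reading the table with exposure as columns: a = 1824 (Incentive, case), b = 269 (Incentive, non-case), c = 108 (No incentive, case), d = 173.
Risk in exposed = 1824/2093 = 0.87148; risk in unexposed = 108/281 = 0.38434.
RR = 0.87148/0.38434 = 2.26745
AR% = (RR − 1)/RR × 100 = (2.26745 − 1)/2.26745 × 100 = 55.8976%

55.9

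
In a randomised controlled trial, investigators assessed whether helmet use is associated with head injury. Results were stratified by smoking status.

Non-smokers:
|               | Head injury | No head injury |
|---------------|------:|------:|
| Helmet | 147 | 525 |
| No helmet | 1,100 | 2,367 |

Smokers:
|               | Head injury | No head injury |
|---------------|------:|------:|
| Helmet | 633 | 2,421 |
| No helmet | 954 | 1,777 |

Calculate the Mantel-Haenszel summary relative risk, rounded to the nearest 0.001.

RR_MH = Σ(aᵢ·n₀ᵢ/nᵢ) / Σ(cᵢ·n₁ᵢ/nᵢ), with n₁ᵢ = aᵢ+bᵢ (exposed), n₀ᵢ = cᵢ+dᵢ (unexposed), nᵢ = n₁ᵢ+n₀ᵢ.
Stratum 1 (Non-smokers): n₁ = 672, n₀ = 3467, n = 4139; a·n₀/n = 147·3467/4139 = 123.1334; c·n₁/n = 1100·672/4139 = 178.5939
Stratum 2 (Smokers): n₁ = 3054, n₀ = 2731, n = 5785; a·n₀/n = 633·2731/5785 = 298.8285; c·n₁/n = 954·3054/5785 = 503.6328
RR_MH = (123.1334 + 298.8285) / (178.5939 + 503.6328) = 421.9619 / 682.2267 = 0.61851

0.619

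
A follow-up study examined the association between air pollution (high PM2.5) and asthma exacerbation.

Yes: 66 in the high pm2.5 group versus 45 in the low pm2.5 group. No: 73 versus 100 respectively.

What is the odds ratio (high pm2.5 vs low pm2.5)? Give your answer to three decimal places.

From the description: a = 66, b = 73, c = 45, d = 100.
OR = (a·d)/(b·c) = (66 × 100) / (73 × 45) = 6600 / 3285 = 2.00913
The odds of asthma exacerbation are about 2.01 times as high in the high pm2.5 group.

2.009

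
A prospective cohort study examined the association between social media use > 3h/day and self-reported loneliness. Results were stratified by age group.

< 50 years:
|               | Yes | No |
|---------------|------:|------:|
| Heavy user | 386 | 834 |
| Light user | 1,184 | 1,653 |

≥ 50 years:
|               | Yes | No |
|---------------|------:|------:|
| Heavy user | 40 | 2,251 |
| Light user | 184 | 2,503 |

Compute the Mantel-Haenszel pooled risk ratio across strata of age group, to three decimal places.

RR_MH = Σ(aᵢ·n₀ᵢ/nᵢ) / Σ(cᵢ·n₁ᵢ/nᵢ), with n₁ᵢ = aᵢ+bᵢ (exposed), n₀ᵢ = cᵢ+dᵢ (unexposed), nᵢ = n₁ᵢ+n₀ᵢ.
Stratum 1 (< 50 years): n₁ = 1220, n₀ = 2837, n = 4057; a·n₀/n = 386·2837/4057 = 269.9241; c·n₁/n = 1184·1220/4057 = 356.0463
Stratum 2 (≥ 50 years): n₁ = 2291, n₀ = 2687, n = 4978; a·n₀/n = 40·2687/4978 = 21.5910; c·n₁/n = 184·2291/4978 = 84.6814
RR_MH = (269.9241 + 21.5910) / (356.0463 + 84.6814) = 291.5151 / 440.7277 = 0.66144

0.661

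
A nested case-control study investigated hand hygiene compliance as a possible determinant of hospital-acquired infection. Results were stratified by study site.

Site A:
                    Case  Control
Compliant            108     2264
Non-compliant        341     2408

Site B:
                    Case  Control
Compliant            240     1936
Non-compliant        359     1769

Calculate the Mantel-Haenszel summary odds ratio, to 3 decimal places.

0.479

OR_MH = Σ(aᵢdᵢ/nᵢ) / Σ(bᵢcᵢ/nᵢ), where nᵢ is the stratum total.
Stratum 1 (Site A): n = 5121; a·d/n = 108·2408/5121 = 50.7838; b·c/n = 2264·341/5121 = 150.7565
Stratum 2 (Site B): n = 4304; a·d/n = 240·1769/4304 = 98.6431; b·c/n = 1936·359/4304 = 161.4833
OR_MH = (50.7838 + 98.6431) / (150.7565 + 161.4833) = 149.4270 / 312.2398 = 0.47856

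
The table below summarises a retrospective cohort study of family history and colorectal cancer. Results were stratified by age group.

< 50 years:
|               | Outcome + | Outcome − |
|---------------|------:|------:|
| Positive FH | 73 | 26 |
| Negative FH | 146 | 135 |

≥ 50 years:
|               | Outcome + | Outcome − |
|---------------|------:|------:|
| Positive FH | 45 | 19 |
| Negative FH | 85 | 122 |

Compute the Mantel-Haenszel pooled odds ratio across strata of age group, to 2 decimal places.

OR_MH = Σ(aᵢdᵢ/nᵢ) / Σ(bᵢcᵢ/nᵢ), where nᵢ is the stratum total.
Stratum 1 (< 50 years): n = 380; a·d/n = 73·135/380 = 25.9342; b·c/n = 26·146/380 = 9.9895
Stratum 2 (≥ 50 years): n = 271; a·d/n = 45·122/271 = 20.2583; b·c/n = 19·85/271 = 5.9594
OR_MH = (25.9342 + 20.2583) / (9.9895 + 5.9594) = 46.1925 / 15.9489 = 2.89629

2.90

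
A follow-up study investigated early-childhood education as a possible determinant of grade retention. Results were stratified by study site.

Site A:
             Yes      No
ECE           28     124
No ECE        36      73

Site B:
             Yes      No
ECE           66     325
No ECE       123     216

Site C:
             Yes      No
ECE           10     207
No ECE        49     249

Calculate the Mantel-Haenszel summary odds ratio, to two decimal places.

0.35

OR_MH = Σ(aᵢdᵢ/nᵢ) / Σ(bᵢcᵢ/nᵢ), where nᵢ is the stratum total.
Stratum 1 (Site A): n = 261; a·d/n = 28·73/261 = 7.8314; b·c/n = 124·36/261 = 17.1034
Stratum 2 (Site B): n = 730; a·d/n = 66·216/730 = 19.5288; b·c/n = 325·123/730 = 54.7603
Stratum 3 (Site C): n = 515; a·d/n = 10·249/515 = 4.8350; b·c/n = 207·49/515 = 19.6951
OR_MH = (7.8314 + 19.5288 + 4.8350) / (17.1034 + 54.7603 + 19.6951) = 32.1951 / 91.5589 = 0.35163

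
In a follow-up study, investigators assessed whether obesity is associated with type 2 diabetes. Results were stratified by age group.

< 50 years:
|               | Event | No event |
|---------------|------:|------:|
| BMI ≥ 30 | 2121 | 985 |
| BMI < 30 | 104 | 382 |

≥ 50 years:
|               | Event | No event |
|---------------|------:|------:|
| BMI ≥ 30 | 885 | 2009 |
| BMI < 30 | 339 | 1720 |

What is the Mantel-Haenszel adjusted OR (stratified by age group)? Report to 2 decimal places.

OR_MH = Σ(aᵢdᵢ/nᵢ) / Σ(bᵢcᵢ/nᵢ), where nᵢ is the stratum total.
Stratum 1 (< 50 years): n = 3592; a·d/n = 2121·382/3592 = 225.5629; b·c/n = 985·104/3592 = 28.5189
Stratum 2 (≥ 50 years): n = 4953; a·d/n = 885·1720/4953 = 307.3289; b·c/n = 2009·339/4953 = 137.5027
OR_MH = (225.5629 + 307.3289) / (28.5189 + 137.5027) = 532.8918 / 166.0217 = 3.20977

3.21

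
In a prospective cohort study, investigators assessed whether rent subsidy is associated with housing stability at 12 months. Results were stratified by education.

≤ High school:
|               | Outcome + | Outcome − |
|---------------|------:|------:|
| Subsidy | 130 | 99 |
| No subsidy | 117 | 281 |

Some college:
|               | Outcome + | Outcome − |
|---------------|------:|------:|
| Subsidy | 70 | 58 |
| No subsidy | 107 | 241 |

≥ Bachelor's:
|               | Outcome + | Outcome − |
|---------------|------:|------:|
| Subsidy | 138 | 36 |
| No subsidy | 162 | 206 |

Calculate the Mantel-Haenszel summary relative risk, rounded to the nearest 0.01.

RR_MH = Σ(aᵢ·n₀ᵢ/nᵢ) / Σ(cᵢ·n₁ᵢ/nᵢ), with n₁ᵢ = aᵢ+bᵢ (exposed), n₀ᵢ = cᵢ+dᵢ (unexposed), nᵢ = n₁ᵢ+n₀ᵢ.
Stratum 1 (≤ High school): n₁ = 229, n₀ = 398, n = 627; a·n₀/n = 130·398/627 = 82.5199; c·n₁/n = 117·229/627 = 42.7321
Stratum 2 (Some college): n₁ = 128, n₀ = 348, n = 476; a·n₀/n = 70·348/476 = 51.1765; c·n₁/n = 107·128/476 = 28.7731
Stratum 3 (≥ Bachelor's): n₁ = 174, n₀ = 368, n = 542; a·n₀/n = 138·368/542 = 93.6974; c·n₁/n = 162·174/542 = 52.0074
RR_MH = (82.5199 + 51.1765 + 93.6974) / (42.7321 + 28.7731 + 52.0074) = 227.3938 / 123.5125 = 1.84106

1.84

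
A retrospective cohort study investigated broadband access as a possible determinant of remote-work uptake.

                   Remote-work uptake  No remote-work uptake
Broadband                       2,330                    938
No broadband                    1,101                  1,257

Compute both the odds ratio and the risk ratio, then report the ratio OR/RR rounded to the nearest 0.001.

Cells: a = 2330, b = 938, c = 1101, d = 1257.
OR = (2330·1257)/(938·1101) = 2928810/1032738 = 2.83597
Risk in exposed = 2330/3268 = 0.71297; risk in unexposed = 1101/2358 = 0.46692; RR = 1.52697
OR/RR = 2.83597 / 1.52697 = 1.85725
The outcome is not rare, so the OR lies further from 1 than the RR.

1.857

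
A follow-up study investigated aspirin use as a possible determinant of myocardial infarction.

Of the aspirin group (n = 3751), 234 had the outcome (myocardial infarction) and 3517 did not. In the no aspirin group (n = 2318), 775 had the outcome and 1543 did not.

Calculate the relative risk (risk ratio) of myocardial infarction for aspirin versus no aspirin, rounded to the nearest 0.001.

0.187

From the description: a = 234, b = 3517, c = 775, d = 1543.
Risk in exposed = 234/3751 = 0.06238; risk in unexposed = 775/2318 = 0.33434.
RR = 0.06238 / 0.33434 = 0.18659
The risk is 81% lower among the exposed than among the unexposed.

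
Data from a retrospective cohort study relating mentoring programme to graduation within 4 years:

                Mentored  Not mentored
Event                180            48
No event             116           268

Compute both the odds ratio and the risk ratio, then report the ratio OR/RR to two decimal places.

Reading the table with exposure as columns: a = 180 (Mentored, case), b = 116 (Mentored, non-case), c = 48 (Not mentored, case), d = 268.
OR = (180·268)/(116·48) = 48240/5568 = 8.66379
Risk in exposed = 180/296 = 0.60811; risk in unexposed = 48/316 = 0.15190; RR = 4.00338
OR/RR = 8.66379 / 4.00338 = 2.16412
The outcome is not rare, so the OR lies further from 1 than the RR.

2.16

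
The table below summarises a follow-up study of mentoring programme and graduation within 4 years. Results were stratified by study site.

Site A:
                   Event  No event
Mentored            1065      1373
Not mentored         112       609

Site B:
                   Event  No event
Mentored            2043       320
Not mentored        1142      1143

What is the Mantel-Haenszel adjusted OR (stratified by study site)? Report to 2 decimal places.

OR_MH = Σ(aᵢdᵢ/nᵢ) / Σ(bᵢcᵢ/nᵢ), where nᵢ is the stratum total.
Stratum 1 (Site A): n = 3159; a·d/n = 1065·609/3159 = 205.3134; b·c/n = 1373·112/3159 = 48.6787
Stratum 2 (Site B): n = 4648; a·d/n = 2043·1143/4648 = 502.3987; b·c/n = 320·1142/4648 = 78.6231
OR_MH = (205.3134 + 502.3987) / (48.6787 + 78.6231) = 707.7121 / 127.3018 = 5.55933

5.56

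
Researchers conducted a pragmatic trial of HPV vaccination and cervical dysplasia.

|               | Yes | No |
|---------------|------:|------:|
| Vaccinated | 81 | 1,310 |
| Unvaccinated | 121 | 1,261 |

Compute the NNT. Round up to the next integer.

Risk in treated group = 81/1391 = 0.05823; risk in control = 121/1382 = 0.08755.
Absolute risk reduction = 0.08755 − 0.05823 = 0.02932
NNT = 1 / ARR = 1 / 0.02932 = 34.103 → round up → 35

35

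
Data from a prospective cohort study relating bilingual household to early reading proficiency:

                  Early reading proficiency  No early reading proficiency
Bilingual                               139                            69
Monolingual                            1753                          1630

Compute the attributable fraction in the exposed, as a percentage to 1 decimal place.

22.5

Cells: a = 139, b = 69, c = 1753, d = 1630.
Risk in exposed = 139/208 = 0.66827; risk in unexposed = 1753/3383 = 0.51818.
RR = 0.66827/0.51818 = 1.28965
AR% = (RR − 1)/RR × 100 = (1.28965 − 1)/1.28965 × 100 = 22.4595%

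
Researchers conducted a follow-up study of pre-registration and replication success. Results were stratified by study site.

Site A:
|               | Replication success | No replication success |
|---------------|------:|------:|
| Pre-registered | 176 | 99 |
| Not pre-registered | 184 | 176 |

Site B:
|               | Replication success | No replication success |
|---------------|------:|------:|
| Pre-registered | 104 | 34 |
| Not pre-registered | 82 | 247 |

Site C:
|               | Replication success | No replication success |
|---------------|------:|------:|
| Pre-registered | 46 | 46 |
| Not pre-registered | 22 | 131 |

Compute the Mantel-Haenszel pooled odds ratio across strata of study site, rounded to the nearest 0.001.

OR_MH = Σ(aᵢdᵢ/nᵢ) / Σ(bᵢcᵢ/nᵢ), where nᵢ is the stratum total.
Stratum 1 (Site A): n = 635; a·d/n = 176·176/635 = 48.7811; b·c/n = 99·184/635 = 28.6866
Stratum 2 (Site B): n = 467; a·d/n = 104·247/467 = 55.0064; b·c/n = 34·82/467 = 5.9700
Stratum 3 (Site C): n = 245; a·d/n = 46·131/245 = 24.5959; b·c/n = 46·22/245 = 4.1306
OR_MH = (48.7811 + 55.0064 + 24.5959) / (28.6866 + 5.9700 + 4.1306) = 128.3834 / 38.7872 = 3.30994

3.310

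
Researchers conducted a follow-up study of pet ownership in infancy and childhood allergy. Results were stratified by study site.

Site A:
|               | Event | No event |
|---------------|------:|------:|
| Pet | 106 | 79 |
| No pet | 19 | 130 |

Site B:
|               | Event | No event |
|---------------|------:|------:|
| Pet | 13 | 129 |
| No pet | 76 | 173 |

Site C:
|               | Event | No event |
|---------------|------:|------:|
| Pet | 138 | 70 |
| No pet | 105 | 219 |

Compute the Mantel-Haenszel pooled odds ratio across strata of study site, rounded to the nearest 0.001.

OR_MH = Σ(aᵢdᵢ/nᵢ) / Σ(bᵢcᵢ/nᵢ), where nᵢ is the stratum total.
Stratum 1 (Site A): n = 334; a·d/n = 106·130/334 = 41.2575; b·c/n = 79·19/334 = 4.4940
Stratum 2 (Site B): n = 391; a·d/n = 13·173/391 = 5.7519; b·c/n = 129·76/391 = 25.0742
Stratum 3 (Site C): n = 532; a·d/n = 138·219/532 = 56.8083; b·c/n = 70·105/532 = 13.8158
OR_MH = (41.2575 + 5.7519 + 56.8083) / (4.4940 + 25.0742 + 13.8158) = 103.8177 / 43.3840 = 2.39300

2.393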